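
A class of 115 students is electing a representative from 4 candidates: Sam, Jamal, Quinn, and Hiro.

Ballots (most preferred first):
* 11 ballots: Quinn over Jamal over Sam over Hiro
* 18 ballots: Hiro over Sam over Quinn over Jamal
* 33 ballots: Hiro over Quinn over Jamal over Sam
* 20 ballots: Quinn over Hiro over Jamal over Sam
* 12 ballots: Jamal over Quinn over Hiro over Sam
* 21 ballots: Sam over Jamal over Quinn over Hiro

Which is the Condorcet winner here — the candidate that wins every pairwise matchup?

Quinn

Quinn vs Sam: 76–39
Quinn vs Jamal: 82–33
Quinn vs Hiro: 64–51
Quinn beats every other candidate.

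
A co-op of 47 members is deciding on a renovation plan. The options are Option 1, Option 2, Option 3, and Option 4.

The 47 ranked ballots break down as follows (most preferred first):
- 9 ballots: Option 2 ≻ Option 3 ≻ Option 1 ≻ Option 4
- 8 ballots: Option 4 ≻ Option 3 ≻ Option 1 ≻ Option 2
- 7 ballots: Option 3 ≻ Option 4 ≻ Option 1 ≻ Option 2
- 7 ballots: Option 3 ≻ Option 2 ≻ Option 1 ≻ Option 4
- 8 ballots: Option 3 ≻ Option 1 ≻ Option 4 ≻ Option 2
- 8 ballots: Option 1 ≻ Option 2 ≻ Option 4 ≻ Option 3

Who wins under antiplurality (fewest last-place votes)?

Option 1

Last-place votes: Option 1 0, Option 2 23, Option 3 8, Option 4 16.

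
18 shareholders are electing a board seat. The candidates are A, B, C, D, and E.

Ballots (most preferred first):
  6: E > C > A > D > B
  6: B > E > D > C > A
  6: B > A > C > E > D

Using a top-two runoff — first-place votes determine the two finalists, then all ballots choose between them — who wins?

Round 1 first-place votes: A 0, B 12, C 0, D 0, E 6. B and E advance.
Runoff: B is ranked above E on 12 ballots, E above B on 6.

B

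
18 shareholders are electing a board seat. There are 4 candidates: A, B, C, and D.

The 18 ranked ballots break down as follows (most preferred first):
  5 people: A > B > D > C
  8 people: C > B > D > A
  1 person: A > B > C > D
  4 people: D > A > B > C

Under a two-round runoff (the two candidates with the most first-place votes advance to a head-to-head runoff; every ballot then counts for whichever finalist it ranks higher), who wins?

Round 1 first-place votes: A 6, B 0, C 8, D 4. C and A advance.
Runoff: C is ranked above A on 8 ballots, A above C on 10.

A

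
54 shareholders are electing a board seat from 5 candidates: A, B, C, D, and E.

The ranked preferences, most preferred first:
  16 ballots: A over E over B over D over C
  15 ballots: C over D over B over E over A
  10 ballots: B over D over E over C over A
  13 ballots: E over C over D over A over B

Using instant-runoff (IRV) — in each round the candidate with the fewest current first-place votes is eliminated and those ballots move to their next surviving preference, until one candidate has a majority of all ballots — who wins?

Round 1: A 16, B 10, C 15, D 0, E 13. D eliminated.
Round 2: A 16, B 10, C 15, E 13. B eliminated.
Round 3: A 16, C 15, E 23. C eliminated.
Round 4: A 16, E 38. E has a majority (≥28).

E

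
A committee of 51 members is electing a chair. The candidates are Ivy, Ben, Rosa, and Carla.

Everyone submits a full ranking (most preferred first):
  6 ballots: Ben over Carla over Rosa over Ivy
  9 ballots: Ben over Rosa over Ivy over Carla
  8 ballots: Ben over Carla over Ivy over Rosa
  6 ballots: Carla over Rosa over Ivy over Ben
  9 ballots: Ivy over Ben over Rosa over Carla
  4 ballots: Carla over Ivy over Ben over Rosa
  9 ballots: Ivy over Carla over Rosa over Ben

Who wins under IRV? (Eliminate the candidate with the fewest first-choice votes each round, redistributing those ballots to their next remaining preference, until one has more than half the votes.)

Ivy

Round 1: Ivy 18, Ben 23, Rosa 0, Carla 10. Rosa eliminated.
Round 2: Ivy 18, Ben 23, Carla 10. Carla eliminated.
Round 3: Ivy 28, Ben 23. Ivy has a majority (≥26).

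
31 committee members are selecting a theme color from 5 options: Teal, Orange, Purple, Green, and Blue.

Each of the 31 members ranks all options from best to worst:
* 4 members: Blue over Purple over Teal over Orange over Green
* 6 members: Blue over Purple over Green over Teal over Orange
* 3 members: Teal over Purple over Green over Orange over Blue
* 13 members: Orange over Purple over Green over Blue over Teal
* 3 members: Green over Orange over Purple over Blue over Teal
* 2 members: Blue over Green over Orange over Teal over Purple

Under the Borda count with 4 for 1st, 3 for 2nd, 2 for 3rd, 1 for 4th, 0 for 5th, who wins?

Teal: 4×2 + 6×1 + 3×4 + 13×0 + 3×0 + 2×1 = 28
Orange: 4×1 + 6×0 + 3×1 + 13×4 + 3×3 + 2×2 = 72
Purple: 4×3 + 6×3 + 3×3 + 13×3 + 3×2 + 2×0 = 84
Green: 4×0 + 6×2 + 3×2 + 13×2 + 3×4 + 2×3 = 62
Blue: 4×4 + 6×4 + 3×0 + 13×1 + 3×1 + 2×4 = 64

Purple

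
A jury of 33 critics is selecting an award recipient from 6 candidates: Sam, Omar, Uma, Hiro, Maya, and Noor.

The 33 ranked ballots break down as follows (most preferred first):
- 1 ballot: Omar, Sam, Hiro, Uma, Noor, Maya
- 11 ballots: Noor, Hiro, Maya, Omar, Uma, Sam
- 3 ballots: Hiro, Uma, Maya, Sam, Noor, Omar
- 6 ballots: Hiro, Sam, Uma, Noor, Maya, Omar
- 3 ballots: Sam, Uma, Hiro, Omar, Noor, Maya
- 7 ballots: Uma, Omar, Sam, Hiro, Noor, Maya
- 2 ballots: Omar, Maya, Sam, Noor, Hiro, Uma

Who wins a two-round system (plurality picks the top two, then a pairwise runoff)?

Hiro

Round 1 first-place votes: Sam 3, Omar 3, Uma 7, Hiro 9, Maya 0, Noor 11. Noor and Hiro advance.
Runoff: Noor is ranked above Hiro on 13 ballots, Hiro above Noor on 20.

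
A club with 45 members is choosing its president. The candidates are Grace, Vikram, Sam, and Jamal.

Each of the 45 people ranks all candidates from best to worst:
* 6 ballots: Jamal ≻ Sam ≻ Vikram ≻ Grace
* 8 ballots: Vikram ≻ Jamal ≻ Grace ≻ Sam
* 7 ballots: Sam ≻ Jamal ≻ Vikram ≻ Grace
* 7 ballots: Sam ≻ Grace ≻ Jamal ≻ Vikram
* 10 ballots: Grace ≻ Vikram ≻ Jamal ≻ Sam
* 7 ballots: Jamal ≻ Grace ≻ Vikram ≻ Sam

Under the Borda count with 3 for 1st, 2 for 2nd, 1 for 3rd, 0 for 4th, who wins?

Grace: 6×0 + 8×1 + 7×0 + 7×2 + 10×3 + 7×2 = 66
Vikram: 6×1 + 8×3 + 7×1 + 7×0 + 10×2 + 7×1 = 64
Sam: 6×2 + 8×0 + 7×3 + 7×3 + 10×0 + 7×0 = 54
Jamal: 6×3 + 8×2 + 7×2 + 7×1 + 10×1 + 7×3 = 86

Jamal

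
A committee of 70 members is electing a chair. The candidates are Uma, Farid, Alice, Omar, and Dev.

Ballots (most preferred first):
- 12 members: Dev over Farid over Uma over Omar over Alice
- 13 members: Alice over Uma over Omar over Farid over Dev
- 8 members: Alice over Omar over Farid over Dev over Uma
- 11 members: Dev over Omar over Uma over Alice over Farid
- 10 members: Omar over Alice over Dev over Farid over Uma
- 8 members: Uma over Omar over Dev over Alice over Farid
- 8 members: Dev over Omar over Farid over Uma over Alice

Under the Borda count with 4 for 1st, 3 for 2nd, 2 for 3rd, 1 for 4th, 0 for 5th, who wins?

Omar

Uma: 12×2 + 13×3 + 8×0 + 11×2 + 10×0 + 8×4 + 8×1 = 125
Farid: 12×3 + 13×1 + 8×2 + 11×0 + 10×1 + 8×0 + 8×2 = 91
Alice: 12×0 + 13×4 + 8×4 + 11×1 + 10×3 + 8×1 + 8×0 = 133
Omar: 12×1 + 13×2 + 8×3 + 11×3 + 10×4 + 8×3 + 8×3 = 183
Dev: 12×4 + 13×0 + 8×1 + 11×4 + 10×2 + 8×2 + 8×4 = 168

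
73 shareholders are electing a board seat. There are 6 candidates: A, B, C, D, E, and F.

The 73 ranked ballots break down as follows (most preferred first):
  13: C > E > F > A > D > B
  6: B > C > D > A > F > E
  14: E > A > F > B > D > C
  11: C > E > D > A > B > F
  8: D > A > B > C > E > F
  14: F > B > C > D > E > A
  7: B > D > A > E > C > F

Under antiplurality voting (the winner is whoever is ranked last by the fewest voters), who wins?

Last-place votes: A 14, B 13, C 14, D 0, E 6, F 26.

D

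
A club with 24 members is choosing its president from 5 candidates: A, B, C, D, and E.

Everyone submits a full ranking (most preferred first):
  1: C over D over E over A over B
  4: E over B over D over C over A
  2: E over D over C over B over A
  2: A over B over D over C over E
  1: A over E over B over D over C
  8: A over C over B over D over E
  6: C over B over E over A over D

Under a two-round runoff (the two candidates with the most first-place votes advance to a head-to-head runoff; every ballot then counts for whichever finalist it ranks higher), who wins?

C

Round 1 first-place votes: A 11, B 0, C 7, D 0, E 6. A and C advance.
Runoff: A is ranked above C on 11 ballots, C above A on 13.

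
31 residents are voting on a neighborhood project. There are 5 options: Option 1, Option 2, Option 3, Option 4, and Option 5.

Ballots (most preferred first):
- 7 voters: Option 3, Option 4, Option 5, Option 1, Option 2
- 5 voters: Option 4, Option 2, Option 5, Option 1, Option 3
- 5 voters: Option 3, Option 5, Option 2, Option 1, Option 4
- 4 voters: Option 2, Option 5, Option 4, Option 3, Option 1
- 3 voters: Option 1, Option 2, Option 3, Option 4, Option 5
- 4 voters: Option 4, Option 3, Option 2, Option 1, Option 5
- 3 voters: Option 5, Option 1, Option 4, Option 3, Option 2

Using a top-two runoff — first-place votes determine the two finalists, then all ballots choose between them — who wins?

Round 1 first-place votes: Option 1 3, Option 2 4, Option 3 12, Option 4 9, Option 5 3. Option 3 and Option 4 advance.
Runoff: Option 3 is ranked above Option 4 on 15 ballots, Option 4 above Option 3 on 16.

Option 4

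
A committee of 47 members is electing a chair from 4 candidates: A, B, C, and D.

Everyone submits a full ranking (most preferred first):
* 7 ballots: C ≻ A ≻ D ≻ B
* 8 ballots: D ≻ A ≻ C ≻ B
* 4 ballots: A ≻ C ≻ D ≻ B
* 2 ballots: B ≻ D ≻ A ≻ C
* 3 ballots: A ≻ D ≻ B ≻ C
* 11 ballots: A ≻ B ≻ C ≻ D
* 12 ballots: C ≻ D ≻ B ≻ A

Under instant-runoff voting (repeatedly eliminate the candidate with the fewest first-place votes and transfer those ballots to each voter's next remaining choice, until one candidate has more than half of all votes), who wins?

A

Round 1: A 18, B 2, C 19, D 8. B eliminated.
Round 2: A 18, C 19, D 10. D eliminated.
Round 3: A 28, C 19. A has a majority (≥24).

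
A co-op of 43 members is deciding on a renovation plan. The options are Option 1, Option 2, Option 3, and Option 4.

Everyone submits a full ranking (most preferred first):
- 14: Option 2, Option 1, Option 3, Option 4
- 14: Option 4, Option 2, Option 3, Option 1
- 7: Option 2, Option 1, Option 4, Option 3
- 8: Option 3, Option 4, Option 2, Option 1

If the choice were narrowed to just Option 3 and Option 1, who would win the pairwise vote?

Option 3

Option 3 is ranked above Option 1 on 22 ballots; Option 1 above Option 3 on 21.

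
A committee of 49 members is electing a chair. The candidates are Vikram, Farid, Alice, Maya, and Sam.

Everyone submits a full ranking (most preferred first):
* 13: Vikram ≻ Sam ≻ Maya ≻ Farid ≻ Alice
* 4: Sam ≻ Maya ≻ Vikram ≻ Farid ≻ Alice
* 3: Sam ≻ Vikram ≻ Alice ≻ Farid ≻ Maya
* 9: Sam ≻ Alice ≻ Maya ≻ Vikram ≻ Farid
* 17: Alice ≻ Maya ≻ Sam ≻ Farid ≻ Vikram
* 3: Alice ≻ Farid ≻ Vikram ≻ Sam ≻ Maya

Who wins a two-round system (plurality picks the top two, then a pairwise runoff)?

Sam

Round 1 first-place votes: Vikram 13, Farid 0, Alice 20, Maya 0, Sam 16. Alice and Sam advance.
Runoff: Alice is ranked above Sam on 20 ballots, Sam above Alice on 29.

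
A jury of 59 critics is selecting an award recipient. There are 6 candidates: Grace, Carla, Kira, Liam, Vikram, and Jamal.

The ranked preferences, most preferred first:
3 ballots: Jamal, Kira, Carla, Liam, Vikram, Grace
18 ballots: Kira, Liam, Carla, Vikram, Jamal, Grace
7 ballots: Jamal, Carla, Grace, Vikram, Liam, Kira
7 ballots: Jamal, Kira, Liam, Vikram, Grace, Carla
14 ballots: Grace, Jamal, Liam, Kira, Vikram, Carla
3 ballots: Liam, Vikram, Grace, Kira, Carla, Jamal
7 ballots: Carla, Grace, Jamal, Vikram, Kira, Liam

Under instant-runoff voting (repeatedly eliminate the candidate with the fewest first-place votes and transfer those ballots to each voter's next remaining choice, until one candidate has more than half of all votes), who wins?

Round 1: Grace 14, Carla 7, Kira 18, Liam 3, Vikram 0, Jamal 17. Vikram eliminated.
Round 2: Grace 14, Carla 7, Kira 18, Liam 3, Jamal 17. Liam eliminated.
Round 3: Grace 17, Carla 7, Kira 18, Jamal 17. Carla eliminated.
Round 4: Grace 24, Kira 18, Jamal 17. Jamal eliminated.
Round 5: Grace 31, Kira 28. Grace has a majority (≥30).

Grace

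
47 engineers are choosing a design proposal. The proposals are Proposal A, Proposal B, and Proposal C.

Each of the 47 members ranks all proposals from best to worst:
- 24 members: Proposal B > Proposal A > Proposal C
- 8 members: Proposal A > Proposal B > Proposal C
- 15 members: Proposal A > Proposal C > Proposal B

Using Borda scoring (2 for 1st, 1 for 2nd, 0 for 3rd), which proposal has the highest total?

Proposal A: 24×1 + 8×2 + 15×2 = 70
Proposal B: 24×2 + 8×1 + 15×0 = 56
Proposal C: 24×0 + 8×0 + 15×1 = 15

Proposal A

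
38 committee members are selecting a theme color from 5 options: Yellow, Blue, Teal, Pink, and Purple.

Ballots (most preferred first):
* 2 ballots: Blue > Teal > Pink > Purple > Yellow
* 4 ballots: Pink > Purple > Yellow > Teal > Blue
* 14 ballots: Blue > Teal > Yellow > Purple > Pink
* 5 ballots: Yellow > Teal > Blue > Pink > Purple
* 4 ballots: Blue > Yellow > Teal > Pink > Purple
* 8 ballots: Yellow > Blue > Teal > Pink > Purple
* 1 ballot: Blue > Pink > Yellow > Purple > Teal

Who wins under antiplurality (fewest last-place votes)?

Teal

Last-place votes: Yellow 2, Blue 4, Teal 1, Pink 14, Purple 17.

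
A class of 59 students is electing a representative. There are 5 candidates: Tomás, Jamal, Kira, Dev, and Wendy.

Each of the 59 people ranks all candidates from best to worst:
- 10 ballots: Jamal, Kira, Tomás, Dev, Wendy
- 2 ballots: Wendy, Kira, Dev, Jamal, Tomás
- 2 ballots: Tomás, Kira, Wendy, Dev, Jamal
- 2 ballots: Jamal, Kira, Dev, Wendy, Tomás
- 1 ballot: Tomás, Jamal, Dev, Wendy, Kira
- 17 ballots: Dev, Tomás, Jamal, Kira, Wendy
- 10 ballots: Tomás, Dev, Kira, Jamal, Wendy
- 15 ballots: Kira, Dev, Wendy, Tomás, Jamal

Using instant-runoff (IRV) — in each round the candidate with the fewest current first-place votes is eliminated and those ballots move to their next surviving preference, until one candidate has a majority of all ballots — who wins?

Round 1: Tomás 13, Jamal 12, Kira 15, Dev 17, Wendy 2. Wendy eliminated.
Round 2: Tomás 13, Jamal 12, Kira 17, Dev 17. Jamal eliminated.
Round 3: Tomás 13, Kira 29, Dev 17. Tomás eliminated.
Round 4: Kira 31, Dev 28. Kira has a majority (≥30).

Kira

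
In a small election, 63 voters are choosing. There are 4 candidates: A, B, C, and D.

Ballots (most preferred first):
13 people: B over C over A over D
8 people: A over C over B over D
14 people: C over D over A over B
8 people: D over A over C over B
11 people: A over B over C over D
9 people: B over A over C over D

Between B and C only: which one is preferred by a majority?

B is ranked above C on 33 ballots; C above B on 30.

B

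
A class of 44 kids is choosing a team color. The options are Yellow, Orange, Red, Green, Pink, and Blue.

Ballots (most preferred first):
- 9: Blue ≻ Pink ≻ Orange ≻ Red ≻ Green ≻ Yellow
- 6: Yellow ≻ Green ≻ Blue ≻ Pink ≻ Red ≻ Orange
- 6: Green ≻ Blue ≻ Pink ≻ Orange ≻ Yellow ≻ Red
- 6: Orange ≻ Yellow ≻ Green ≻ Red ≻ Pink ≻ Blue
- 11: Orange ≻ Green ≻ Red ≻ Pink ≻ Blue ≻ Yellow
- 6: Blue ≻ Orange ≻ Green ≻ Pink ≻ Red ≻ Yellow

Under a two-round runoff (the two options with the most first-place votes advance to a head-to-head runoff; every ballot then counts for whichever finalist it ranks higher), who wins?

Round 1 first-place votes: Yellow 6, Orange 17, Red 0, Green 6, Pink 0, Blue 15. Orange and Blue advance.
Runoff: Orange is ranked above Blue on 17 ballots, Blue above Orange on 27.

Blue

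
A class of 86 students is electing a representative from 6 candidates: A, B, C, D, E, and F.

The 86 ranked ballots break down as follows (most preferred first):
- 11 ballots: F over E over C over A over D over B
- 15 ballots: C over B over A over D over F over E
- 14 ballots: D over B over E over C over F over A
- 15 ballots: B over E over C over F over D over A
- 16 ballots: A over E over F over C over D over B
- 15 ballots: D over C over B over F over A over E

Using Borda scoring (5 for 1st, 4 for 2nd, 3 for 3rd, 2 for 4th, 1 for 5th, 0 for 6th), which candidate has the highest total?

A: 11×2 + 15×3 + 14×0 + 15×0 + 16×5 + 15×1 = 162
B: 11×0 + 15×4 + 14×4 + 15×5 + 16×0 + 15×3 = 236
C: 11×3 + 15×5 + 14×2 + 15×3 + 16×2 + 15×4 = 273
D: 11×1 + 15×2 + 14×5 + 15×1 + 16×1 + 15×5 = 217
E: 11×4 + 15×0 + 14×3 + 15×4 + 16×4 + 15×0 = 210
F: 11×5 + 15×1 + 14×1 + 15×2 + 16×3 + 15×2 = 192

C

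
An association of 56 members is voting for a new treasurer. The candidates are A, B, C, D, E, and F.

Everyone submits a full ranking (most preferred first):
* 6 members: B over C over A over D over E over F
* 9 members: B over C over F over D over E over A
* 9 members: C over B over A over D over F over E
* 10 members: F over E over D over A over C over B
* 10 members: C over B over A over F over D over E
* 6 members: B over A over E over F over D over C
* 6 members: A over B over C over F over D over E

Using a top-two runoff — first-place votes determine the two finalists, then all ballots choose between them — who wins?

C

Round 1 first-place votes: A 6, B 21, C 19, D 0, E 0, F 10. B and C advance.
Runoff: B is ranked above C on 27 ballots, C above B on 29.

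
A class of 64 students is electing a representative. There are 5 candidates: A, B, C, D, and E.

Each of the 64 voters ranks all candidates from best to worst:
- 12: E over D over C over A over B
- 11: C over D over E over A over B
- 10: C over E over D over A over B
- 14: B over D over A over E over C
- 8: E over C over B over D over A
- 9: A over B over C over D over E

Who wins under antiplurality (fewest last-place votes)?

Last-place votes: A 8, B 33, C 14, D 0, E 9.

D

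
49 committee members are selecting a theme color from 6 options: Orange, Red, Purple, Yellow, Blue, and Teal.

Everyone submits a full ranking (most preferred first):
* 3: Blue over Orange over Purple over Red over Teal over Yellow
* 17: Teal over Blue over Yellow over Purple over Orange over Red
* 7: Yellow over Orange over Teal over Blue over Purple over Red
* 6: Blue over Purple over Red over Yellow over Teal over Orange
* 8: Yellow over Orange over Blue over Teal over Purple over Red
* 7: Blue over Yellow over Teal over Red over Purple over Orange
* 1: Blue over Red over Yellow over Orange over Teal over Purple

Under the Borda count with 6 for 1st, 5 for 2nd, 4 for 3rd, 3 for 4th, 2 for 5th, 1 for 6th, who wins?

Orange: 3×5 + 17×2 + 7×5 + 6×1 + 8×5 + 7×1 + 1×3 = 140
Red: 3×3 + 17×1 + 7×1 + 6×4 + 8×1 + 7×3 + 1×5 = 91
Purple: 3×4 + 17×3 + 7×2 + 6×5 + 8×2 + 7×2 + 1×1 = 138
Yellow: 3×1 + 17×4 + 7×6 + 6×3 + 8×6 + 7×5 + 1×4 = 218
Blue: 3×6 + 17×5 + 7×3 + 6×6 + 8×4 + 7×6 + 1×6 = 240
Teal: 3×2 + 17×6 + 7×4 + 6×2 + 8×3 + 7×4 + 1×2 = 202

Blue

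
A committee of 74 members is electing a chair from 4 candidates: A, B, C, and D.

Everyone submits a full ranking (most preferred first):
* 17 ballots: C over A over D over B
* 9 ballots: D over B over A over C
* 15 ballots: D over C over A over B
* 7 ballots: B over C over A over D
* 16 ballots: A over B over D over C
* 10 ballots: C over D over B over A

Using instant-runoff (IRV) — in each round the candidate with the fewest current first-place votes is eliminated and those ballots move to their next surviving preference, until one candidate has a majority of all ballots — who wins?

Round 1: A 16, B 7, C 27, D 24. B eliminated.
Round 2: A 16, C 34, D 24. A eliminated.
Round 3: C 34, D 40. D has a majority (≥38).

D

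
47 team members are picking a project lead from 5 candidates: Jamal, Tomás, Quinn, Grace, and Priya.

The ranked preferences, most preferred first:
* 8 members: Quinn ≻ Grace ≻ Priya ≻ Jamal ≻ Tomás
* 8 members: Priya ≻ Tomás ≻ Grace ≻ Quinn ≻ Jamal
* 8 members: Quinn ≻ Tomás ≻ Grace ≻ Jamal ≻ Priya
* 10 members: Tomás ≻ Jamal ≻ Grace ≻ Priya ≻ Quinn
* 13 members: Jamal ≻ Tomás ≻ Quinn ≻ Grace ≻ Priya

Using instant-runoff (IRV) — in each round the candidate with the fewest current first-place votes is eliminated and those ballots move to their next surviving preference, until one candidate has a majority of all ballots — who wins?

Tomás

Round 1: Jamal 13, Tomás 10, Quinn 16, Grace 0, Priya 8. Grace eliminated.
Round 2: Jamal 13, Tomás 10, Quinn 16, Priya 8. Priya eliminated.
Round 3: Jamal 13, Tomás 18, Quinn 16. Jamal eliminated.
Round 4: Tomás 31, Quinn 16. Tomás has a majority (≥24).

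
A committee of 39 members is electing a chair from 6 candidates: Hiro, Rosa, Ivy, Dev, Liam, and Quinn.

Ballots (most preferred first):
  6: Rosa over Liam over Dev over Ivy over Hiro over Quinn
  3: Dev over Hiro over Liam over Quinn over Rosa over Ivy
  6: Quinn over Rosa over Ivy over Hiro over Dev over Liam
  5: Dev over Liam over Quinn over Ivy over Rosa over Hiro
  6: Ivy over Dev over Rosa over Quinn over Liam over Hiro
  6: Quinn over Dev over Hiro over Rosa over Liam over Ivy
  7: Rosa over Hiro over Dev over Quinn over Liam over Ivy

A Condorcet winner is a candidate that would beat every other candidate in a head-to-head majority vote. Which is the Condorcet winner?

Dev vs Hiro: 26–13
Dev vs Rosa: 20–19
Dev vs Ivy: 27–12
Dev vs Liam: 33–6
Dev vs Quinn: 27–12
Dev beats every other candidate.

Dev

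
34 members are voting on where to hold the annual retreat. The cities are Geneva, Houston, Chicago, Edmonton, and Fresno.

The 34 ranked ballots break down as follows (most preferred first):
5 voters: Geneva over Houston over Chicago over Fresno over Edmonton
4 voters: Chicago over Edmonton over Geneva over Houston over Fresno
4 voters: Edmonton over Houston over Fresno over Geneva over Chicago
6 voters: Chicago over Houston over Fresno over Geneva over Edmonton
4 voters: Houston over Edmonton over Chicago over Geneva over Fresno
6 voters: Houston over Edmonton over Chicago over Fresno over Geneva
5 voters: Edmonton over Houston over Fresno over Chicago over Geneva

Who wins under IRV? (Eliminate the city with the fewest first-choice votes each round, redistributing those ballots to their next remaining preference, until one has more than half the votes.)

Houston

Round 1: Geneva 5, Houston 10, Chicago 10, Edmonton 9, Fresno 0. Fresno eliminated.
Round 2: Geneva 5, Houston 10, Chicago 10, Edmonton 9. Geneva eliminated.
Round 3: Houston 15, Chicago 10, Edmonton 9. Edmonton eliminated.
Round 4: Houston 24, Chicago 10. Houston has a majority (≥18).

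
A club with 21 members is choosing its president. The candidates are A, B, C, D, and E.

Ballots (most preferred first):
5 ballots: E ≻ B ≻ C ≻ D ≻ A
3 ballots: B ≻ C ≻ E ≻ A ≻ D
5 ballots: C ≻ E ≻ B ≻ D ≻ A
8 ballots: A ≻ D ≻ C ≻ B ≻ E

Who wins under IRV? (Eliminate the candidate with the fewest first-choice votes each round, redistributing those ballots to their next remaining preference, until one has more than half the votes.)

Round 1: A 8, B 3, C 5, D 0, E 5. D eliminated.
Round 2: A 8, B 3, C 5, E 5. B eliminated.
Round 3: A 8, C 8, E 5. E eliminated.
Round 4: A 8, C 13. C has a majority (≥11).

C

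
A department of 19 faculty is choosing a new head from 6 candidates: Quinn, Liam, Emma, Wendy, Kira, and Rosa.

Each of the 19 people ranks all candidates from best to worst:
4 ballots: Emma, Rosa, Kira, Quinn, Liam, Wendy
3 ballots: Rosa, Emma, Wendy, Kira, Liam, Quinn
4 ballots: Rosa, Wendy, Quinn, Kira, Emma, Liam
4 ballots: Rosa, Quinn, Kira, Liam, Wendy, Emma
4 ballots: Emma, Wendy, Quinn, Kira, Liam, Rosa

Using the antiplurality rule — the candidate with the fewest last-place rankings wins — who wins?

Last-place votes: Quinn 3, Liam 4, Emma 4, Wendy 4, Kira 0, Rosa 4.

Kira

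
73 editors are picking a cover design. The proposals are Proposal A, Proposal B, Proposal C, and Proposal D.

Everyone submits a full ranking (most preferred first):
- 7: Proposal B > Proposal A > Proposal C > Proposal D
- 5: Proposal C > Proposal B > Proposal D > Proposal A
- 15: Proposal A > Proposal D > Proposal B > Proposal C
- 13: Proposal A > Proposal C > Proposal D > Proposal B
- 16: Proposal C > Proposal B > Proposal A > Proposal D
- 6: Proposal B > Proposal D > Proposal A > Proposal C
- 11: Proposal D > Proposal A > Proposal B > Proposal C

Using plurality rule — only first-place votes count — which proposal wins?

First-place votes: Proposal A 28, Proposal B 13, Proposal C 21, Proposal D 11.

Proposal A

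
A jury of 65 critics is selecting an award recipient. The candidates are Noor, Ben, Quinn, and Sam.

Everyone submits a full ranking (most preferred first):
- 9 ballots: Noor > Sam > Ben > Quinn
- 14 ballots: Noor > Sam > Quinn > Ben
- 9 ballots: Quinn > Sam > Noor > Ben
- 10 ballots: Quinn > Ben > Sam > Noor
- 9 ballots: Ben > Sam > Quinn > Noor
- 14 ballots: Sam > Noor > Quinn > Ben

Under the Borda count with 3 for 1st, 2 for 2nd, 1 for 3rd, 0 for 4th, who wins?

Sam

Noor: 9×3 + 14×3 + 9×1 + 10×0 + 9×0 + 14×2 = 106
Ben: 9×1 + 14×0 + 9×0 + 10×2 + 9×3 + 14×0 = 56
Quinn: 9×0 + 14×1 + 9×3 + 10×3 + 9×1 + 14×1 = 94
Sam: 9×2 + 14×2 + 9×2 + 10×1 + 9×2 + 14×3 = 134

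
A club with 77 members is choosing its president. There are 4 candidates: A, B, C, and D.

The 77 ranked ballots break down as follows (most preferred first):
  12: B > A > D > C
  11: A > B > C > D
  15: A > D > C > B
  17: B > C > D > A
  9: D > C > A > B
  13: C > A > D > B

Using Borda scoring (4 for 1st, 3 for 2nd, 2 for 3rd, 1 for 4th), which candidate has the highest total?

A: 12×3 + 11×4 + 15×4 + 17×1 + 9×2 + 13×3 = 214
B: 12×4 + 11×3 + 15×1 + 17×4 + 9×1 + 13×1 = 186
C: 12×1 + 11×2 + 15×2 + 17×3 + 9×3 + 13×4 = 194
D: 12×2 + 11×1 + 15×3 + 17×2 + 9×4 + 13×2 = 176

A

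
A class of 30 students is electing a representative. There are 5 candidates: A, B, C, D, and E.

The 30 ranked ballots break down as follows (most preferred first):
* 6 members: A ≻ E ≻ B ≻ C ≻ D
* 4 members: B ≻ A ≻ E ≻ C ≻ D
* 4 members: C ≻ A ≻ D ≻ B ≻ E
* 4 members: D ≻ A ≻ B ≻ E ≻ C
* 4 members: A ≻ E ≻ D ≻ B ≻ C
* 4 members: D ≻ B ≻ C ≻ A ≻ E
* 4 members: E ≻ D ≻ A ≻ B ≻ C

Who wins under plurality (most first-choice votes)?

A

First-place votes: A 10, B 4, C 4, D 8, E 4.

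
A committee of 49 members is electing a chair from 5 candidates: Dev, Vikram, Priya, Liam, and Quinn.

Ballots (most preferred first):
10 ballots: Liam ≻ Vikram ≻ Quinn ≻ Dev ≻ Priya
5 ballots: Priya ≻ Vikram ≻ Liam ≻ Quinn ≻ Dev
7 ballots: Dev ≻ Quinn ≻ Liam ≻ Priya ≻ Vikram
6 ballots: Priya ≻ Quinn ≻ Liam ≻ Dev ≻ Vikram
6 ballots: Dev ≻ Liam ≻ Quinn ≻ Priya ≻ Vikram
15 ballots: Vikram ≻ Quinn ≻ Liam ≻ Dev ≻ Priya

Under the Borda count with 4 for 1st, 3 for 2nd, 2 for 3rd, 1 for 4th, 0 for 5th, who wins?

Dev: 10×1 + 5×0 + 7×4 + 6×1 + 6×4 + 15×1 = 83
Vikram: 10×3 + 5×3 + 7×0 + 6×0 + 6×0 + 15×4 = 105
Priya: 10×0 + 5×4 + 7×1 + 6×4 + 6×1 + 15×0 = 57
Liam: 10×4 + 5×2 + 7×2 + 6×2 + 6×3 + 15×2 = 124
Quinn: 10×2 + 5×1 + 7×3 + 6×3 + 6×2 + 15×3 = 121

Liam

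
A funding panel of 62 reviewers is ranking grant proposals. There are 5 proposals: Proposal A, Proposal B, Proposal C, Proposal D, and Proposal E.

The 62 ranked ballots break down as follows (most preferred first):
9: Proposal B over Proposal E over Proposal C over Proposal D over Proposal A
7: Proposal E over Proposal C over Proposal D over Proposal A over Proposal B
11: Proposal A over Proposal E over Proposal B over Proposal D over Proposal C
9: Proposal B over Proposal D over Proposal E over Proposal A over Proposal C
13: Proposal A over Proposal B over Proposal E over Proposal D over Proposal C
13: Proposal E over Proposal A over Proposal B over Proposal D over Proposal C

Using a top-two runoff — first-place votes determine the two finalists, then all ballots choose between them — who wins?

Round 1 first-place votes: Proposal A 24, Proposal B 18, Proposal C 0, Proposal D 0, Proposal E 20. Proposal A and Proposal E advance.
Runoff: Proposal A is ranked above Proposal E on 24 ballots, Proposal E above Proposal A on 38.

Proposal E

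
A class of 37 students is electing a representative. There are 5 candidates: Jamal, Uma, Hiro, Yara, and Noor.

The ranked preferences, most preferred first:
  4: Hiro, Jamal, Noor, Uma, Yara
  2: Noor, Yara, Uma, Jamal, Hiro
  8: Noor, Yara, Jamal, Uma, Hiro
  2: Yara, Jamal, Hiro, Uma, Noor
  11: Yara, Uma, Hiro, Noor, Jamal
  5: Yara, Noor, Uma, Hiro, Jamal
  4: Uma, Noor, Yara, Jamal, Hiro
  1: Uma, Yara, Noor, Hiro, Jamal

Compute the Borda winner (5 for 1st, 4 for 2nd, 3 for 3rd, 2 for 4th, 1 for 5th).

Jamal: 4×4 + 2×2 + 8×3 + 2×4 + 11×1 + 5×1 + 4×2 + 1×1 = 77
Uma: 4×2 + 2×3 + 8×2 + 2×2 + 11×4 + 5×3 + 4×5 + 1×5 = 118
Hiro: 4×5 + 2×1 + 8×1 + 2×3 + 11×3 + 5×2 + 4×1 + 1×2 = 85
Yara: 4×1 + 2×4 + 8×4 + 2×5 + 11×5 + 5×5 + 4×3 + 1×4 = 150
Noor: 4×3 + 2×5 + 8×5 + 2×1 + 11×2 + 5×4 + 4×4 + 1×3 = 125

Yara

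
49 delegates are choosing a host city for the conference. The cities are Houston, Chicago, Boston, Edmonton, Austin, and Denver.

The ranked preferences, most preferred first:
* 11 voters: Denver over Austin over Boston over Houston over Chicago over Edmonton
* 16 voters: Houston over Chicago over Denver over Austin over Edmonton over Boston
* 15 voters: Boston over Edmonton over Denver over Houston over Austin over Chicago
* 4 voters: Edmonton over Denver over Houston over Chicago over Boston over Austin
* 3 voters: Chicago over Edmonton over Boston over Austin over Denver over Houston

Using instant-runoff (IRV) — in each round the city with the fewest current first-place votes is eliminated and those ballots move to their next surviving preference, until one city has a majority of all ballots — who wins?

Round 1: Houston 16, Chicago 3, Boston 15, Edmonton 4, Austin 0, Denver 11. Austin eliminated.
Round 2: Houston 16, Chicago 3, Boston 15, Edmonton 4, Denver 11. Chicago eliminated.
Round 3: Houston 16, Boston 15, Edmonton 7, Denver 11. Edmonton eliminated.
Round 4: Houston 16, Boston 18, Denver 15. Denver eliminated.
Round 5: Houston 20, Boston 29. Boston has a majority (≥25).

Boston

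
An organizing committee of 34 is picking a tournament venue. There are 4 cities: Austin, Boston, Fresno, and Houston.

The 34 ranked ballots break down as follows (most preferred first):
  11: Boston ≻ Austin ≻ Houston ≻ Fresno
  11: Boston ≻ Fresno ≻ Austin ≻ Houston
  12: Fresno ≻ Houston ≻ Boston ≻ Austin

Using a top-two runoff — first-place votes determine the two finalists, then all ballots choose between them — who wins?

Boston

Round 1 first-place votes: Austin 0, Boston 22, Fresno 12, Houston 0. Boston and Fresno advance.
Runoff: Boston is ranked above Fresno on 22 ballots, Fresno above Boston on 12.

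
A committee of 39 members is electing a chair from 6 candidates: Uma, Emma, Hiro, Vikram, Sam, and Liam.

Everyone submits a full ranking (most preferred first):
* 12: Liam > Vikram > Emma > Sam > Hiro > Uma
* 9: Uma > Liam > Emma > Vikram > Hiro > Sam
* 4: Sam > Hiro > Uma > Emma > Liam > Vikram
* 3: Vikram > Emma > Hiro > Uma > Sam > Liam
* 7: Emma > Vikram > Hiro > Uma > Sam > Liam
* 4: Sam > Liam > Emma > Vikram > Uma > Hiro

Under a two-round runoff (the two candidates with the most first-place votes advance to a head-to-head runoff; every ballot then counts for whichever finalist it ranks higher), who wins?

Round 1 first-place votes: Uma 9, Emma 7, Hiro 0, Vikram 3, Sam 8, Liam 12. Liam and Uma advance.
Runoff: Liam is ranked above Uma on 16 ballots, Uma above Liam on 23.

Uma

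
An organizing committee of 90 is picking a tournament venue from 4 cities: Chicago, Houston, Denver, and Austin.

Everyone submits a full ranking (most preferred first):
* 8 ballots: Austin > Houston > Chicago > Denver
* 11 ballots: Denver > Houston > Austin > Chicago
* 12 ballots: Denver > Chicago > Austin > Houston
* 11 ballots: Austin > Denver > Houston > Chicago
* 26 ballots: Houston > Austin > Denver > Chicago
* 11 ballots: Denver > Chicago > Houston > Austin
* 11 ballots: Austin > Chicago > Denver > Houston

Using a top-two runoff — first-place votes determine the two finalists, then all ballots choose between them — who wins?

Austin

Round 1 first-place votes: Chicago 0, Houston 26, Denver 34, Austin 30. Denver and Austin advance.
Runoff: Denver is ranked above Austin on 34 ballots, Austin above Denver on 56.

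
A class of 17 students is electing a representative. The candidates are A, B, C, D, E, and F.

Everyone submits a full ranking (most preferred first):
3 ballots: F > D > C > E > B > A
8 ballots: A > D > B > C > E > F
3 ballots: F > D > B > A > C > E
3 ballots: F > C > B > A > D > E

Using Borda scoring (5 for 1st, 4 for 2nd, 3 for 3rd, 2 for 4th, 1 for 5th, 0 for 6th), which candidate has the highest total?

D

A: 3×0 + 8×5 + 3×2 + 3×2 = 52
B: 3×1 + 8×3 + 3×3 + 3×3 = 45
C: 3×3 + 8×2 + 3×1 + 3×4 = 40
D: 3×4 + 8×4 + 3×4 + 3×1 = 59
E: 3×2 + 8×1 + 3×0 + 3×0 = 14
F: 3×5 + 8×0 + 3×5 + 3×5 = 45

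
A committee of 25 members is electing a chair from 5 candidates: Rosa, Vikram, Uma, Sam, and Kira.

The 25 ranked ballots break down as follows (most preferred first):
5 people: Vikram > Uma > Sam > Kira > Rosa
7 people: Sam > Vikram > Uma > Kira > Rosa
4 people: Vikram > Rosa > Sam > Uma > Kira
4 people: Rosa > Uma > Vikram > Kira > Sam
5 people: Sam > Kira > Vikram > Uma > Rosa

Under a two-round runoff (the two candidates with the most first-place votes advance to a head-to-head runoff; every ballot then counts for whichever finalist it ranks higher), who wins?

Vikram

Round 1 first-place votes: Rosa 4, Vikram 9, Uma 0, Sam 12, Kira 0. Sam and Vikram advance.
Runoff: Sam is ranked above Vikram on 12 ballots, Vikram above Sam on 13.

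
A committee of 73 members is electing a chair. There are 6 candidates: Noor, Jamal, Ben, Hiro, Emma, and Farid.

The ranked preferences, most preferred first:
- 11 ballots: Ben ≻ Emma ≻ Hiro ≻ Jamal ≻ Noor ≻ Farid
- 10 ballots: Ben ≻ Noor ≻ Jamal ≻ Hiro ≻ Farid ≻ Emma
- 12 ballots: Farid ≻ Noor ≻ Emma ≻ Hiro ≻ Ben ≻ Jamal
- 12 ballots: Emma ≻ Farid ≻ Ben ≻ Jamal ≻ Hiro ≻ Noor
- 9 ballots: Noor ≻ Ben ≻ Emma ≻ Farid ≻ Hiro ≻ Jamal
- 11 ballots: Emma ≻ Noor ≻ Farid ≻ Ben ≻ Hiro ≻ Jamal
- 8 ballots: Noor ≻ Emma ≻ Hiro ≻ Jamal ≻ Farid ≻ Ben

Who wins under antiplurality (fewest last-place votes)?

Last-place votes: Noor 12, Jamal 32, Ben 8, Hiro 0, Emma 10, Farid 11.

Hiro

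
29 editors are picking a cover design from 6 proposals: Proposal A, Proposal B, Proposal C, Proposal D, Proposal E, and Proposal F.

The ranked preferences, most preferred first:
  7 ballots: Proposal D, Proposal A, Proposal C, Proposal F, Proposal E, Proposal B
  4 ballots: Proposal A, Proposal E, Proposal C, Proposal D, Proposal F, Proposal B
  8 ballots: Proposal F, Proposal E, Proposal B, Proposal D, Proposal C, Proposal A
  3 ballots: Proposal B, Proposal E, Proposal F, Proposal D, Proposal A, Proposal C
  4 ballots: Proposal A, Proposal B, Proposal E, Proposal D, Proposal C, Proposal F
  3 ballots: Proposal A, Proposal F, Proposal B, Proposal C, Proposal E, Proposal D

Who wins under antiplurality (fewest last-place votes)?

Proposal E

Last-place votes: Proposal A 8, Proposal B 11, Proposal C 3, Proposal D 3, Proposal E 0, Proposal F 4.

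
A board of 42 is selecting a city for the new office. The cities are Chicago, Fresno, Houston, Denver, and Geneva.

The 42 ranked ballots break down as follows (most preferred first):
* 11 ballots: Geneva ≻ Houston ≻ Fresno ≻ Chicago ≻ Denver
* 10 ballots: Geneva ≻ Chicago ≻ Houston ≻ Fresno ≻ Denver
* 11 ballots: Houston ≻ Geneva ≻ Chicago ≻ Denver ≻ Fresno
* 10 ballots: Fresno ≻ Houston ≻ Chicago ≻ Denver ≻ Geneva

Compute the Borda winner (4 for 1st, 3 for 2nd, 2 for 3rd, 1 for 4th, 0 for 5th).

Chicago: 11×1 + 10×3 + 11×2 + 10×2 = 83
Fresno: 11×2 + 10×1 + 11×0 + 10×4 = 72
Houston: 11×3 + 10×2 + 11×4 + 10×3 = 127
Denver: 11×0 + 10×0 + 11×1 + 10×1 = 21
Geneva: 11×4 + 10×4 + 11×3 + 10×0 = 117

Houston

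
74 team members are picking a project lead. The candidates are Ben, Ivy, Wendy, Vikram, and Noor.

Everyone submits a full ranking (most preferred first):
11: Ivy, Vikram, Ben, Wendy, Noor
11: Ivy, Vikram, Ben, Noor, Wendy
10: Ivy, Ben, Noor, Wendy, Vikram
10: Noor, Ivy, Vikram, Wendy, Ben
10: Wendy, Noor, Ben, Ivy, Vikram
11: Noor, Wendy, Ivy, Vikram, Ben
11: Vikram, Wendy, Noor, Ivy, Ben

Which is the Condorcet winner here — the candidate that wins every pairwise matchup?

Noor

Noor vs Ben: 42–32
Noor vs Ivy: 42–32
Noor vs Wendy: 42–32
Noor vs Vikram: 41–33
Noor beats every other candidate.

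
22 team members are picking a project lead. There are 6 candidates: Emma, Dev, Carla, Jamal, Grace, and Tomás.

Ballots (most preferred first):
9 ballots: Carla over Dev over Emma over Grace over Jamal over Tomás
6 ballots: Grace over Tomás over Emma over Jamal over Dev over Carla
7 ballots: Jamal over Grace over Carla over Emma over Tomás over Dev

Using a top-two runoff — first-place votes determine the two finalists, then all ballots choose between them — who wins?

Jamal

Round 1 first-place votes: Emma 0, Dev 0, Carla 9, Jamal 7, Grace 6, Tomás 0. Carla and Jamal advance.
Runoff: Carla is ranked above Jamal on 9 ballots, Jamal above Carla on 13.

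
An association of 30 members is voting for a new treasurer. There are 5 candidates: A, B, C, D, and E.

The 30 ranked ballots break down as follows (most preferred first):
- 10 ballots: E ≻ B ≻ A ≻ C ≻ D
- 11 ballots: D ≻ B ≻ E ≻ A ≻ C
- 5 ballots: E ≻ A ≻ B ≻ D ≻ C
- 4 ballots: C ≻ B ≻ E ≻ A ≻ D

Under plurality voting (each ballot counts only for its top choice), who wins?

E

First-place votes: A 0, B 0, C 4, D 11, E 15.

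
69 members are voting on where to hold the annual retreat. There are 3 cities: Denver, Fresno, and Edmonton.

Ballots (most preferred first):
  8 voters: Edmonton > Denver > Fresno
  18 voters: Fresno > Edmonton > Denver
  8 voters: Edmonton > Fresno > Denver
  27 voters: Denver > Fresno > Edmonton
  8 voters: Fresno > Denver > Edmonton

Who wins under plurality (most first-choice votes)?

Denver

First-place votes: Denver 27, Fresno 26, Edmonton 16.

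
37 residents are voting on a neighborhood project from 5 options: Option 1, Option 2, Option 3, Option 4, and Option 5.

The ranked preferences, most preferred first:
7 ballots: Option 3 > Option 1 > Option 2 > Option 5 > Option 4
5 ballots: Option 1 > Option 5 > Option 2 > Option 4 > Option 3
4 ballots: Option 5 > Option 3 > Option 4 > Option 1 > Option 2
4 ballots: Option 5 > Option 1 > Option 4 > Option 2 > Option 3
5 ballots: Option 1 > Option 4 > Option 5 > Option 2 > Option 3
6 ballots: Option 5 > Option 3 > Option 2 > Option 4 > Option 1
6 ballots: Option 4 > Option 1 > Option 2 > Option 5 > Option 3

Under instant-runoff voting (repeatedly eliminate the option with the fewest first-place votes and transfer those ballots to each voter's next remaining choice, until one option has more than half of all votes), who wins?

Option 1

Round 1: Option 1 10, Option 2 0, Option 3 7, Option 4 6, Option 5 14. Option 2 eliminated.
Round 2: Option 1 10, Option 3 7, Option 4 6, Option 5 14. Option 4 eliminated.
Round 3: Option 1 16, Option 3 7, Option 5 14. Option 3 eliminated.
Round 4: Option 1 23, Option 5 14. Option 1 has a majority (≥19).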